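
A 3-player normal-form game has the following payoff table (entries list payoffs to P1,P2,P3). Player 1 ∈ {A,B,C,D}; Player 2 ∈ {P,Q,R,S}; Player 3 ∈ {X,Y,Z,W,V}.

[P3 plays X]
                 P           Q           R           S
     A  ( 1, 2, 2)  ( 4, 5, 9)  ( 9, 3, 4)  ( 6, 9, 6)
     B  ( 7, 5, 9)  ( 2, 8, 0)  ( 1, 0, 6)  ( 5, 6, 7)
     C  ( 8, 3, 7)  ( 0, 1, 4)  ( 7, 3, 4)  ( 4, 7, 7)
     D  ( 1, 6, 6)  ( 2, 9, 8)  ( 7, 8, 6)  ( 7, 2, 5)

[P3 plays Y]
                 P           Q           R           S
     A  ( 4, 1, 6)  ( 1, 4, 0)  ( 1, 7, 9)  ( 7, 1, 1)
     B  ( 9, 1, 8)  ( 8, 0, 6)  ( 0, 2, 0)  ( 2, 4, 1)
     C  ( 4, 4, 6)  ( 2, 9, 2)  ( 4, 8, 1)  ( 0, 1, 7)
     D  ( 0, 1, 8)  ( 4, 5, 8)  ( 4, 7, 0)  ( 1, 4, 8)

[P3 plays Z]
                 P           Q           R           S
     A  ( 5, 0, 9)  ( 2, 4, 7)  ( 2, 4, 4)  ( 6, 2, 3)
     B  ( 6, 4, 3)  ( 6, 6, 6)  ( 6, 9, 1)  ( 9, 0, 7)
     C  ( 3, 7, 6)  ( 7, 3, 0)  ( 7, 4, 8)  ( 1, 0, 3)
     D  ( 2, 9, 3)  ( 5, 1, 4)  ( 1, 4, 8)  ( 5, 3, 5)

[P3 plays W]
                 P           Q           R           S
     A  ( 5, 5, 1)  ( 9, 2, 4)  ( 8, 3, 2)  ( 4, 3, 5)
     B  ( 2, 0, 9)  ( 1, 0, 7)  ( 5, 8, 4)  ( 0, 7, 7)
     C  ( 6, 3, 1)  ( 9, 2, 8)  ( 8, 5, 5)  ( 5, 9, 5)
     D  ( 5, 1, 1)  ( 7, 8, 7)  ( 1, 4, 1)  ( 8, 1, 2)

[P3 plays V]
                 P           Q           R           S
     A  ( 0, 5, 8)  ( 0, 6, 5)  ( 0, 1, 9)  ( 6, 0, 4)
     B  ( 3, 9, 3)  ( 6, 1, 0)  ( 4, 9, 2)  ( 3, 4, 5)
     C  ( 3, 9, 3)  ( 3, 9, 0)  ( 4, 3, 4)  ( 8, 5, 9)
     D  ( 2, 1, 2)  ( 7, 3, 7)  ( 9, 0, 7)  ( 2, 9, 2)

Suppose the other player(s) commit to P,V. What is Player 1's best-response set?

u_1(A vs P,V) = 0
u_1(B vs P,V) = 3
u_1(C vs P,V) = 3
u_1(D vs P,V) = 2
max payoff 3 at {B,C}

argmax u_1 = {B,C}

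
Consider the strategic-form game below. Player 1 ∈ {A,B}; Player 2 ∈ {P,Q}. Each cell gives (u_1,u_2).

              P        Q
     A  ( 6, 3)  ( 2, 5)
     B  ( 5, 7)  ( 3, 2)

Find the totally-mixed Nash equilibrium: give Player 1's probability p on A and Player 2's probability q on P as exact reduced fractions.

p=5/7, q=1/2

P1 indiff ⇒ q·6+(1-q)·2 = q·5+(1-q)·3 ⇒ q(1) = (1-q)(1) ⇒ q = 1/2
P2 indiff ⇒ p·3+(1-p)·7 = p·5+(1-p)·2 ⇒ p(-2) = (1-p)(-5) ⇒ p = 5/7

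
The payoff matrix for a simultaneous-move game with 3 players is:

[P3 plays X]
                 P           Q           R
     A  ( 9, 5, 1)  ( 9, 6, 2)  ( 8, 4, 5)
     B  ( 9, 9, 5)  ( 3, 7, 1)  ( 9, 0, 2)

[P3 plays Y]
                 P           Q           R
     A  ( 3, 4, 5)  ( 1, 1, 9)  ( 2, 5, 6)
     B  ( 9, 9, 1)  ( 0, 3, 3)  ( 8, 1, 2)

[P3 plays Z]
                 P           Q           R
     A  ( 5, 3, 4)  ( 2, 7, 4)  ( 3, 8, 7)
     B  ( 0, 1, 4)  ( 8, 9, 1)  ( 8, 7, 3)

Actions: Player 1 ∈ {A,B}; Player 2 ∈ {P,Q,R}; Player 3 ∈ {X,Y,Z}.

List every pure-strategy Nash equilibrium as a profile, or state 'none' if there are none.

(A,P,X): not NE [P2→Q gives 6>5; P3→Y gives 5>1]
(A,P,Y): not NE [P1→B gives 9>3; P2→R gives 5>4]
(A,P,Z): not NE [P2→R gives 8>3; P3→Y gives 5>4]
(A,Q,X): not NE [P3→Y gives 9>2]
(A,Q,Y): not NE [P2→R gives 5>1]
(A,Q,Z): not NE [P1→B gives 8>2; P2→R gives 8>7; P3→Y gives 9>4]
(A,R,X): not NE [P1→B gives 9>8; P2→Q gives 6>4; P3→Z gives 7>5]
(A,R,Y): not NE [P1→B gives 8>2; P3→Z gives 7>6]
(A,R,Z): not NE [P1→B gives 8>3]
(B,P,X): NE
(B,P,Y): not NE [P3→X gives 5>1]
(B,P,Z): not NE [P1→A gives 5>0; P2→Q gives 9>1; P3→X gives 5>4]
(B,Q,X): not NE [P1→A gives 9>3; P2→P gives 9>7; P3→Y gives 3>1]
(B,Q,Y): not NE [P1→A gives 1>0; P2→P gives 9>3]
(B,Q,Z): not NE [P3→Y gives 3>1]
(B,R,X): not NE [P2→P gives 9>0; P3→Z gives 3>2]
(B,R,Y): not NE [P2→P gives 9>1; P3→Z gives 3>2]
(B,R,Z): not NE [P2→Q gives 9>7]

PSNE = {(B,P,X)}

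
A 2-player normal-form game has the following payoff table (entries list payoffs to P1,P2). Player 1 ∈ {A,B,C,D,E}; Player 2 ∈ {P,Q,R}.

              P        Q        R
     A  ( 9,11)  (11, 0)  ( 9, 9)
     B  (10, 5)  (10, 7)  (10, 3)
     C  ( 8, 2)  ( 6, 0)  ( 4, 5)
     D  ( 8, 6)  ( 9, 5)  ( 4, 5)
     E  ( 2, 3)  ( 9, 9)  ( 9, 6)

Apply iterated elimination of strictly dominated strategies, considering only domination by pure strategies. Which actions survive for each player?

P1 drop C (A beats it: P:9>8 Q:11>6 R:9>4)
P1 drop D (A beats it: P:9>8 Q:11>9 R:9>4)
P1 drop E (B beats it: P:10>2 Q:10>9 R:10>9)
P2 drop R (P beats it: A:11>9 B:5>3)
P1→{A,B} P2→{P,Q}

IESDS → P1:{A,B} P2:{P,Q}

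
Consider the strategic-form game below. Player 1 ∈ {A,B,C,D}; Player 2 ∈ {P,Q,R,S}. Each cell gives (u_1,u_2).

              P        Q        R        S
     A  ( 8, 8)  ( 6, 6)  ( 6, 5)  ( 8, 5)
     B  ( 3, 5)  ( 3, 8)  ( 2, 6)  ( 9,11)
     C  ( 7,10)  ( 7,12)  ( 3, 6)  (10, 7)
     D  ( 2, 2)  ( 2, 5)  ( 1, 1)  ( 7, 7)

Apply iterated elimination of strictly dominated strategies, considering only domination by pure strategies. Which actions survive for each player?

IESDS → P1:{A,C} P2:{P,Q}

P1 drop B (C beats it: P:7>3 Q:7>3 R:3>2 S:10>9)
P1 drop D (A beats it: P:8>2 Q:6>2 R:6>1 S:8>7)
P2 drop R (P beats it: A:8>5 C:10>6)
P2 drop S (P beats it: A:8>5 C:10>7)
P1→{A,C} P2→{P,Q}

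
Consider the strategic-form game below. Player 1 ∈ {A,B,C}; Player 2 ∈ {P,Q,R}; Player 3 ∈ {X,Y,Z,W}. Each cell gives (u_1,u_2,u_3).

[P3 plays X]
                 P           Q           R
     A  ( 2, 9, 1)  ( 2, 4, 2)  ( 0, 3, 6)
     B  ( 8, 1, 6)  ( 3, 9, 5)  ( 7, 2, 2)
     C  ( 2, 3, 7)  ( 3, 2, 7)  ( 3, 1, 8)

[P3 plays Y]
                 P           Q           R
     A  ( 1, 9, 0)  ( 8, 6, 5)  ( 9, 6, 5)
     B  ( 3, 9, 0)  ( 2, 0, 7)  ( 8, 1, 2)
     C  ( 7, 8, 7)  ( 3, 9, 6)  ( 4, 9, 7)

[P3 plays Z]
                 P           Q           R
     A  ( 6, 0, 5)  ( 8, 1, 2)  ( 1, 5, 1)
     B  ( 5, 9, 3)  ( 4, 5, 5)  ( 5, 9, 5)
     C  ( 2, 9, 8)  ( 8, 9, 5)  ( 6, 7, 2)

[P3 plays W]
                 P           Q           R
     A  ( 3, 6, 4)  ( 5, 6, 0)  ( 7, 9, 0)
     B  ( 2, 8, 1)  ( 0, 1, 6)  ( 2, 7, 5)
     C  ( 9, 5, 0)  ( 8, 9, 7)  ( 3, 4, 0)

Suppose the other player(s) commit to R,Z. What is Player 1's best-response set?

argmax u_1 = {C}

u_1(A vs R,Z) = 1
u_1(B vs R,Z) = 5
u_1(C vs R,Z) = 6
max payoff 6 at {C}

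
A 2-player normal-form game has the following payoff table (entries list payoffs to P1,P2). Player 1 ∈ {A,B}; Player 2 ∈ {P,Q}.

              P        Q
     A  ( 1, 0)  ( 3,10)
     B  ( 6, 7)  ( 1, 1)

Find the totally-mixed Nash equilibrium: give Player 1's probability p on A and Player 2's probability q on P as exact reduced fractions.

P1 indiff ⇒ q·1+(1-q)·3 = q·6+(1-q)·1 ⇒ q(-5) = (1-q)(-2) ⇒ q = 2/7
P2 indiff ⇒ p·0+(1-p)·7 = p·10+(1-p)·1 ⇒ p(-10) = (1-p)(-6) ⇒ p = 3/8

P1 mixes 3/8 on A; P2 mixes 2/7 on P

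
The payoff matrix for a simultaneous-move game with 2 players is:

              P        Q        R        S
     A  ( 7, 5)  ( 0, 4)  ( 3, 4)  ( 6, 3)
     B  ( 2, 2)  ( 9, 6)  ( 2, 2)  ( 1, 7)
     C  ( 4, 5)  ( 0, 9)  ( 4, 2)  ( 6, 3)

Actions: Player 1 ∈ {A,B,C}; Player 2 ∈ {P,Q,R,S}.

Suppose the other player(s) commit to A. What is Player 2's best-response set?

argmax u_2 = {P}

u_2(P vs A) = 5
u_2(Q vs A) = 4
u_2(R vs A) = 4
u_2(S vs A) = 3
max payoff 5 at {P}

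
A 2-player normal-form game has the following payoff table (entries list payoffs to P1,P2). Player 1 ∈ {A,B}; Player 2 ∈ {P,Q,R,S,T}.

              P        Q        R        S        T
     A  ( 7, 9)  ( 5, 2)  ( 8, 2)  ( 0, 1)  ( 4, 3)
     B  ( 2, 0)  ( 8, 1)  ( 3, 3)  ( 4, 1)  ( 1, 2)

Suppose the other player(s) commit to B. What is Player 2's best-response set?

P2 best: {R}

u_2(P vs B) = 0
u_2(Q vs B) = 1
u_2(R vs B) = 3
u_2(S vs B) = 1
u_2(T vs B) = 2
max payoff 3 at {R}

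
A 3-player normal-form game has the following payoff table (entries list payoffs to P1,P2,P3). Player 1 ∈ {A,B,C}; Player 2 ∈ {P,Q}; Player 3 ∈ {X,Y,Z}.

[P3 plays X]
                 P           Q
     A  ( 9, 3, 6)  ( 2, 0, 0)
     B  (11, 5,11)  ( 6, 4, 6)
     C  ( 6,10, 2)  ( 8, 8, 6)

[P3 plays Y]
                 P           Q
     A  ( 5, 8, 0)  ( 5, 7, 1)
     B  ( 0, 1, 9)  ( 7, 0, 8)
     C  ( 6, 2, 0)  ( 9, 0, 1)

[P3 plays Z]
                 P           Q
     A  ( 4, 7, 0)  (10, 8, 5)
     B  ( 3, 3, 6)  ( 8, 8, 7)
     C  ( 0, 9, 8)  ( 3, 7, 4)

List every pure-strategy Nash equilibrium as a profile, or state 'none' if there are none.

(A,P,X): not NE [P1→B gives 11>9]
(A,P,Y): not NE [P1→C gives 6>5; P3→X gives 6>0]
(A,P,Z): not NE [P2→Q gives 8>7; P3→X gives 6>0]
(A,Q,X): not NE [P1→C gives 8>2; P2→P gives 3>0; P3→Z gives 5>0]
(A,Q,Y): not NE [P1→C gives 9>5; P2→P gives 8>7; P3→Z gives 5>1]
(A,Q,Z): NE
(B,P,X): NE
(B,P,Y): not NE [P1→C gives 6>0; P3→X gives 11>9]
(B,P,Z): not NE [P1→A gives 4>3; P2→Q gives 8>3; P3→X gives 11>6]
(B,Q,X): not NE [P1→C gives 8>6; P2→P gives 5>4; P3→Y gives 8>6]
(B,Q,Y): not NE [P1→C gives 9>7; P2→P gives 1>0]
(B,Q,Z): not NE [P1→A gives 10>8; P3→Y gives 8>7]
(C,P,X): not NE [P1→B gives 11>6; P3→Z gives 8>2]
(C,P,Y): not NE [P3→Z gives 8>0]
(C,P,Z): not NE [P1→A gives 4>0]
(C,Q,X): not NE [P2→P gives 10>8]
(C,Q,Y): not NE [P2→P gives 2>0; P3→X gives 6>1]
(C,Q,Z): not NE [P1→A gives 10>3; P2→P gives 9>7; P3→X gives 6>4]

PSNE = {(A,Q,Z), (B,P,X)}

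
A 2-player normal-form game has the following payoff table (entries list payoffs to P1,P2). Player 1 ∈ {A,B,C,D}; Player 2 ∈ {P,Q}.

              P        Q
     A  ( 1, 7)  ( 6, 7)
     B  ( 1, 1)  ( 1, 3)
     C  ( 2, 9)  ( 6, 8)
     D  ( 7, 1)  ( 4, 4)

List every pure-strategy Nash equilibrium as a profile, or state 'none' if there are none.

(A,P): not NE [P1→D gives 7>1]
(A,Q): NE
(B,P): not NE [P1→D gives 7>1; P2→Q gives 3>1]
(B,Q): not NE [P1→C gives 6>1]
(C,P): not NE [P1→D gives 7>2]
(C,Q): not NE [P2→P gives 9>8]
(D,P): not NE [P2→Q gives 4>1]
(D,Q): not NE [P1→C gives 6>4]

Nash profiles: (A,Q)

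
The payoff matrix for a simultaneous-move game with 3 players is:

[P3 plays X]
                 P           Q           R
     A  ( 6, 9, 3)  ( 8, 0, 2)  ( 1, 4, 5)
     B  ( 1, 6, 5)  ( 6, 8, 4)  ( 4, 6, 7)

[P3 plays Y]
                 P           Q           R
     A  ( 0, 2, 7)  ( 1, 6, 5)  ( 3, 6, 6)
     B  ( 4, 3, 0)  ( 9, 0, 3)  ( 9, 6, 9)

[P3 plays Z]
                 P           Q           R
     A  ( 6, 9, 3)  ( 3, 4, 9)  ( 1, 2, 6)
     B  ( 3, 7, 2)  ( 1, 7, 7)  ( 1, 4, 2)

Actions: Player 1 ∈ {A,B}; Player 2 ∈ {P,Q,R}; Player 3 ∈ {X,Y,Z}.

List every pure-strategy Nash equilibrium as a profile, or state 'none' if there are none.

NE set: (B,R,Y)

(A,P,X): not NE [P3→Y gives 7>3]
(A,P,Y): not NE [P1→B gives 4>0; P2→R gives 6>2]
(A,P,Z): not NE [P3→Y gives 7>3]
(A,Q,X): not NE [P2→P gives 9>0; P3→Z gives 9>2]
(A,Q,Y): not NE [P1→B gives 9>1; P3→Z gives 9>5]
(A,Q,Z): not NE [P2→P gives 9>4]
(A,R,X): not NE [P1→B gives 4>1; P2→P gives 9>4; P3→Z gives 6>5]
(A,R,Y): not NE [P1→B gives 9>3]
(A,R,Z): not NE [P2→P gives 9>2]
(B,P,X): not NE [P1→A gives 6>1; P2→Q gives 8>6]
(B,P,Y): not NE [P2→R gives 6>3; P3→X gives 5>0]
(B,P,Z): not NE [P1→A gives 6>3; P3→X gives 5>2]
(B,Q,X): not NE [P1→A gives 8>6; P3→Z gives 7>4]
(B,Q,Y): not NE [P2→R gives 6>0; P3→Z gives 7>3]
(B,Q,Z): not NE [P1→A gives 3>1]
(B,R,X): not NE [P2→Q gives 8>6; P3→Y gives 9>7]
(B,R,Y): NE
(B,R,Z): not NE [P2→Q gives 7>4; P3→Y gives 9>2]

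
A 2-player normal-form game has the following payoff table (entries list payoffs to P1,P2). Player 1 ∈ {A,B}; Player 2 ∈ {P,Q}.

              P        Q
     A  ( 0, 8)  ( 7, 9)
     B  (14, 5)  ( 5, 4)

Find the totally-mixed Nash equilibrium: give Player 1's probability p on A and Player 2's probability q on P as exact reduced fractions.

P1 indiff ⇒ q·0+(1-q)·7 = q·14+(1-q)·5 ⇒ q(-14) = (1-q)(-2) ⇒ q = 1/8
P2 indiff ⇒ p·8+(1-p)·5 = p·9+(1-p)·4 ⇒ p(-1) = (1-p)(-1) ⇒ p = 1/2

(p,q) = (1/2, 1/8)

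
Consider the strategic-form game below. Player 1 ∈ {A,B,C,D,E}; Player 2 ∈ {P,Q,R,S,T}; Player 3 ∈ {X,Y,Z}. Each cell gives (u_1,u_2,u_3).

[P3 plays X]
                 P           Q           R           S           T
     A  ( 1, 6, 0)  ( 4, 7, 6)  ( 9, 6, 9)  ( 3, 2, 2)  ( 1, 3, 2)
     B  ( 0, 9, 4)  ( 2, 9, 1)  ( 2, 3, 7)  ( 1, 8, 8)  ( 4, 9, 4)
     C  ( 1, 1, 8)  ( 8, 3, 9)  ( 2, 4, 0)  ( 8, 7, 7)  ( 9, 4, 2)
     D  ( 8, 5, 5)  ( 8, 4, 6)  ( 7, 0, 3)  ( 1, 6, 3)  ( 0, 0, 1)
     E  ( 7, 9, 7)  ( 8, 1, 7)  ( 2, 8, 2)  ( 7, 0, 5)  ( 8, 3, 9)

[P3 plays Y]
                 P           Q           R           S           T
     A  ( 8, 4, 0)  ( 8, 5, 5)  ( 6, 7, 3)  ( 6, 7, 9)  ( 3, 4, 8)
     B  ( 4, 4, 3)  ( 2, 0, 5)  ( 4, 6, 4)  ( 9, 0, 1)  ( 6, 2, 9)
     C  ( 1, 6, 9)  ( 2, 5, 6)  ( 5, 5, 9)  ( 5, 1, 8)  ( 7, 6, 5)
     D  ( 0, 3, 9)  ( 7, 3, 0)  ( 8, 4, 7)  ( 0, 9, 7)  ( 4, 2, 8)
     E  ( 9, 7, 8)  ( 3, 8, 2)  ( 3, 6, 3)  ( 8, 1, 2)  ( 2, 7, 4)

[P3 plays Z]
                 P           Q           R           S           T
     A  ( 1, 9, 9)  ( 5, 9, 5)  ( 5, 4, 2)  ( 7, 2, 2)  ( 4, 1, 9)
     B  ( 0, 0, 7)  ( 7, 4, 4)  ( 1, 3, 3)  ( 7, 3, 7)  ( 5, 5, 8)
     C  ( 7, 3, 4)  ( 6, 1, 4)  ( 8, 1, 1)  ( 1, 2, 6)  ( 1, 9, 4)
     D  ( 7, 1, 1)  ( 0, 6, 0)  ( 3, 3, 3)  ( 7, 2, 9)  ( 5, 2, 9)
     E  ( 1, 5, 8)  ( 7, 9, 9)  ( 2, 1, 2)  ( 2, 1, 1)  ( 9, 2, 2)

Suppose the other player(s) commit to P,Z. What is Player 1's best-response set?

argmax u_1 = {C,D}

u_1(A vs P,Z) = 1
u_1(B vs P,Z) = 0
u_1(C vs P,Z) = 7
u_1(D vs P,Z) = 7
u_1(E vs P,Z) = 1
max payoff 7 at {C,D}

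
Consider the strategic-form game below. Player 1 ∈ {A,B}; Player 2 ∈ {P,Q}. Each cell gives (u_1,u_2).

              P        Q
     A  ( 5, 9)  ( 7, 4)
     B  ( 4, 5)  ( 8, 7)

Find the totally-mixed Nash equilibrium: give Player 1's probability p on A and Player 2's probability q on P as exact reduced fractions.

P1 indiff ⇒ q·5+(1-q)·7 = q·4+(1-q)·8 ⇒ q(1) = (1-q)(1) ⇒ q = 1/2
P2 indiff ⇒ p·9+(1-p)·5 = p·4+(1-p)·7 ⇒ p(5) = (1-p)(2) ⇒ p = 2/7

(p,q) = (2/7, 1/2)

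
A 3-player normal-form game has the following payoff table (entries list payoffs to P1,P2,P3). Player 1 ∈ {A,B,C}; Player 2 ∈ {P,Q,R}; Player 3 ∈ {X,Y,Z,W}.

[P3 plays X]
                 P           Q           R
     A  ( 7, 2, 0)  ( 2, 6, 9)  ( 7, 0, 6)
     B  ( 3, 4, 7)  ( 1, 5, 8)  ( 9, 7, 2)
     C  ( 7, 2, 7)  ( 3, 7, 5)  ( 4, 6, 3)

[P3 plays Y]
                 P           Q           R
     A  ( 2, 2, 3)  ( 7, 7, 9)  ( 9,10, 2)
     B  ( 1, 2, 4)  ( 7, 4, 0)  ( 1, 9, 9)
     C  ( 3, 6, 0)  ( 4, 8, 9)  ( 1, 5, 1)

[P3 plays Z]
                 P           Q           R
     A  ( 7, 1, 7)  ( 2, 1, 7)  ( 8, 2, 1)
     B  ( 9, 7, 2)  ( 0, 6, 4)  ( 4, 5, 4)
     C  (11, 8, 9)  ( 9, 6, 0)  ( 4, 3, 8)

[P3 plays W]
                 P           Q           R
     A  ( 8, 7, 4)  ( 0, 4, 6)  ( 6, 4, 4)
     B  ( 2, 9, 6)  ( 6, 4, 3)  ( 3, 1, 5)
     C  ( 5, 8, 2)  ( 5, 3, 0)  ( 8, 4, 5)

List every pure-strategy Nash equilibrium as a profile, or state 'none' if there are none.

NE set: (C,P,Z)

(A,P,X): not NE [P2→Q gives 6>2; P3→Z gives 7>0]
(A,P,Y): not NE [P1→C gives 3>2; P2→R gives 10>2; P3→Z gives 7>3]
(A,P,Z): not NE [P1→C gives 11>7; P2→R gives 2>1]
(A,P,W): not NE [P3→Z gives 7>4]
(A,Q,X): not NE [P1→C gives 3>2]
(A,Q,Y): not NE [P2→R gives 10>7]
(A,Q,Z): not NE [P1→C gives 9>2; P2→R gives 2>1; P3→Y gives 9>7]
(A,Q,W): not NE [P1→B gives 6>0; P2→P gives 7>4; P3→Y gives 9>6]
(A,R,X): not NE [P1→B gives 9>7; P2→Q gives 6>0]
(A,R,Y): not NE [P3→X gives 6>2]
(A,R,Z): not NE [P3→X gives 6>1]
(A,R,W): not NE [P1→C gives 8>6; P2→P gives 7>4; P3→X gives 6>4]
(B,P,X): not NE [P1→C gives 7>3; P2→R gives 7>4]
(B,P,Y): not NE [P1→C gives 3>1; P2→R gives 9>2; P3→X gives 7>4]
(B,P,Z): not NE [P1→C gives 11>9; P3→X gives 7>2]
(B,P,W): not NE [P1→A gives 8>2; P3→X gives 7>6]
(B,Q,X): not NE [P1→C gives 3>1; P2→R gives 7>5]
(B,Q,Y): not NE [P2→R gives 9>4; P3→X gives 8>0]
(B,Q,Z): not NE [P1→C gives 9>0; P2→P gives 7>6; P3→X gives 8>4]
(B,Q,W): not NE [P2→P gives 9>4; P3→X gives 8>3]
(B,R,X): not NE [P3→Y gives 9>2]
(B,R,Y): not NE [P1→A gives 9>1]
(B,R,Z): not NE [P1→A gives 8>4; P2→P gives 7>5; P3→Y gives 9>4]
(B,R,W): not NE [P1→C gives 8>3; P2→P gives 9>1; P3→Y gives 9>5]
(C,P,X): not NE [P2→Q gives 7>2; P3→Z gives 9>7]
(C,P,Y): not NE [P2→Q gives 8>6; P3→Z gives 9>0]
(C,P,Z): NE
(C,P,W): not NE [P1→A gives 8>5; P3→Z gives 9>2]
(C,Q,X): not NE [P3→Y gives 9>5]
(C,Q,Y): not NE [P1→B gives 7>4]
(C,Q,Z): not NE [P2→P gives 8>6; P3→Y gives 9>0]
(C,Q,W): not NE [P1→B gives 6>5; P2→P gives 8>3; P3→Y gives 9>0]
(C,R,X): not NE [P1→B gives 9>4; P2→Q gives 7>6; P3→Z gives 8>3]
(C,R,Y): not NE [P1→A gives 9>1; P2→Q gives 8>5; P3→Z gives 8>1]
(C,R,Z): not NE [P1→A gives 8>4; P2→P gives 8>3]
(C,R,W): not NE [P2→P gives 8>4; P3→Z gives 8>5]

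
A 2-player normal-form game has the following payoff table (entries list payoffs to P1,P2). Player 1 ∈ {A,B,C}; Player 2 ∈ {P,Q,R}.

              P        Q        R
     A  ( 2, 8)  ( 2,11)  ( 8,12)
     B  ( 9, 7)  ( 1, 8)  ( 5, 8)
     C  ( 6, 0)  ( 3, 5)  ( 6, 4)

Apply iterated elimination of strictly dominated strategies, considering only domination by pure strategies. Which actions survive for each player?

P2 drop P (Q beats it: A:11>8 B:8>7 C:5>0)
P1 drop B (A beats it: Q:2>1 R:8>5)
P1→{A,C} P2→{Q,R}

Survivors P1:{A,C} P2:{Q,R}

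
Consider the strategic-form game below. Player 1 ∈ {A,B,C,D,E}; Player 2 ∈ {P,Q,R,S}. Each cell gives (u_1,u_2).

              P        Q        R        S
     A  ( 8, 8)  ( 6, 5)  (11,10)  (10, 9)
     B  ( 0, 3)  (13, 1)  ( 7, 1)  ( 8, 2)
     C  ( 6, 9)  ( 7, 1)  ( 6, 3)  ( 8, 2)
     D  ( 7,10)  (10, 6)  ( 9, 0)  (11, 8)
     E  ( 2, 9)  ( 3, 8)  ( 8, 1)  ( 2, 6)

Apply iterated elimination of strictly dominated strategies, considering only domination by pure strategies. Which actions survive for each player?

IESDS → P1:{A,D} P2:{P,R,S}

P1 drop C (D beats it: P:7>6 Q:10>7 R:9>6 S:11>8)
P1 drop E (A beats it: P:8>2 Q:6>3 R:11>8 S:10>2)
P2 drop Q (P beats it: A:8>5 B:3>1 D:10>6)
P1 drop B (A beats it: P:8>0 R:11>7 S:10>8)
P1→{A,D} P2→{P,R,S}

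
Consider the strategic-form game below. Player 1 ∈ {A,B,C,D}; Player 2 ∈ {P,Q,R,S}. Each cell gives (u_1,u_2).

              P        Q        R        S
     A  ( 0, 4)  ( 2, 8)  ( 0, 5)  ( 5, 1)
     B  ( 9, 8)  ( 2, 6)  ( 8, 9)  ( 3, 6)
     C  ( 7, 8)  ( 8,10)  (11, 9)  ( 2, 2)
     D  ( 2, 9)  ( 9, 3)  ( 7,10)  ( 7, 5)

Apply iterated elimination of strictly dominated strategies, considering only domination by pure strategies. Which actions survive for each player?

P1 drop A (D beats it: P:2>0 Q:9>2 R:7>0 S:7>5)
P2 drop P (R beats it: B:9>8 C:9>8 D:10>9)
P2 drop S (R beats it: B:9>6 C:9>2 D:10>5)
P1 drop B (C beats it: Q:8>2 R:11>8)
P1→{C,D} P2→{Q,R}

Remaining: P1:{C,D} P2:{Q,R}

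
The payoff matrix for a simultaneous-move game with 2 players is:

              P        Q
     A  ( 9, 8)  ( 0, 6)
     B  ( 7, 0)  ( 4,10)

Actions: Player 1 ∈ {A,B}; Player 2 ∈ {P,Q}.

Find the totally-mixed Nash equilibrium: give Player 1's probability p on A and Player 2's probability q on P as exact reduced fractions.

P1 mixes 5/6 on A; P2 mixes 2/3 on P

P1 indiff ⇒ q·9+(1-q)·0 = q·7+(1-q)·4 ⇒ q(2) = (1-q)(4) ⇒ q = 2/3
P2 indiff ⇒ p·8+(1-p)·0 = p·6+(1-p)·10 ⇒ p(2) = (1-p)(10) ⇒ p = 5/6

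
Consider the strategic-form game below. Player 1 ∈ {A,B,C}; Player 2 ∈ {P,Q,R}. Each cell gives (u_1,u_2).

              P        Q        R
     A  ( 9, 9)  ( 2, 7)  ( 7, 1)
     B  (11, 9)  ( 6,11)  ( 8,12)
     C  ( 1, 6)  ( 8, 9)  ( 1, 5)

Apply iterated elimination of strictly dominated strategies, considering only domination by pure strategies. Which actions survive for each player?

Remaining: P1:{B,C} P2:{Q,R}

P1 drop A (B beats it: P:11>9 Q:6>2 R:8>7)
P2 drop P (Q beats it: B:11>9 C:9>6)
P1→{B,C} P2→{Q,R}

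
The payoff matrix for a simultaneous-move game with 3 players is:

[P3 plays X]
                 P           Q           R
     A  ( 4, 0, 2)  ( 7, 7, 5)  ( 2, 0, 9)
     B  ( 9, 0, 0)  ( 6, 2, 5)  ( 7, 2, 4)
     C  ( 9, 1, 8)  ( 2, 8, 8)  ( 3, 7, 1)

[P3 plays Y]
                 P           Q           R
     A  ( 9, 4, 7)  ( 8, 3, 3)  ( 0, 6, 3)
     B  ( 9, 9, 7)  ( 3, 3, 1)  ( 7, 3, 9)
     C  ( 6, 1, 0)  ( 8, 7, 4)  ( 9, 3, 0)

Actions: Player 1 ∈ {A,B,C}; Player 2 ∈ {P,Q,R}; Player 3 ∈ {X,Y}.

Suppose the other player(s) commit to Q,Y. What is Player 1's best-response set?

argmax u_1 = {A,C}

u_1(A vs Q,Y) = 8
u_1(B vs Q,Y) = 3
u_1(C vs Q,Y) = 8
max payoff 8 at {A,C}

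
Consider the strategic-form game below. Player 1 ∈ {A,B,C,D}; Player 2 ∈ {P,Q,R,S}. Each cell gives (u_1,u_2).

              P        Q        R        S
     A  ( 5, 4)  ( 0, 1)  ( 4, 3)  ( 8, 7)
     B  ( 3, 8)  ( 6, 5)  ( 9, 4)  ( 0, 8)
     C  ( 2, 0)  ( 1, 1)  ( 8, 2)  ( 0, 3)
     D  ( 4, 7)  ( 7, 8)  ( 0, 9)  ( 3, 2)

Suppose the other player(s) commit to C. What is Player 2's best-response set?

BR_2 = {S}

u_2(P vs C) = 0
u_2(Q vs C) = 1
u_2(R vs C) = 2
u_2(S vs C) = 3
max payoff 3 at {S}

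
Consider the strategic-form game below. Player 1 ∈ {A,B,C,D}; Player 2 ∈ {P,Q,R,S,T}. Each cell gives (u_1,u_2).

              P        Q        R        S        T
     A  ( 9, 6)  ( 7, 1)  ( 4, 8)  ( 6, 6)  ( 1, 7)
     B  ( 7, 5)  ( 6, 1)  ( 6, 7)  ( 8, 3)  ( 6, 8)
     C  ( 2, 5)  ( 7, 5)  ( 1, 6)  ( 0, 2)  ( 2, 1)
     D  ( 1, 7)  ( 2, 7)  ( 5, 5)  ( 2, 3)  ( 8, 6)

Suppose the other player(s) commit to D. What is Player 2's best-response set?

u_2(P vs D) = 7
u_2(Q vs D) = 7
u_2(R vs D) = 5
u_2(S vs D) = 3
u_2(T vs D) = 6
max payoff 7 at {P,Q}

argmax u_2 = {P,Q}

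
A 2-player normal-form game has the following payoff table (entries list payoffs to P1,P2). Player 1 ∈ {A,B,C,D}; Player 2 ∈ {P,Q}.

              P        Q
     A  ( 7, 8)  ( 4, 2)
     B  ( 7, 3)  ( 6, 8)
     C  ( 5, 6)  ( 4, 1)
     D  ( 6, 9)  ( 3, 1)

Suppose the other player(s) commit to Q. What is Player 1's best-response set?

argmax u_1 = {B}

u_1(A vs Q) = 4
u_1(B vs Q) = 6
u_1(C vs Q) = 4
u_1(D vs Q) = 3
max payoff 6 at {B}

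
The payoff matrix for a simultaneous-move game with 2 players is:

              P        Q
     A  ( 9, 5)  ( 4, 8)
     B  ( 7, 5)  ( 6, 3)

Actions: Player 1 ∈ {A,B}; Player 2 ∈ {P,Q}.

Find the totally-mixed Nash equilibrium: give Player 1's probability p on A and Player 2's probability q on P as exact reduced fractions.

p=2/5, q=1/2

P1 indiff ⇒ q·9+(1-q)·4 = q·7+(1-q)·6 ⇒ q(2) = (1-q)(2) ⇒ q = 1/2
P2 indiff ⇒ p·5+(1-p)·5 = p·8+(1-p)·3 ⇒ p(-3) = (1-p)(-2) ⇒ p = 2/5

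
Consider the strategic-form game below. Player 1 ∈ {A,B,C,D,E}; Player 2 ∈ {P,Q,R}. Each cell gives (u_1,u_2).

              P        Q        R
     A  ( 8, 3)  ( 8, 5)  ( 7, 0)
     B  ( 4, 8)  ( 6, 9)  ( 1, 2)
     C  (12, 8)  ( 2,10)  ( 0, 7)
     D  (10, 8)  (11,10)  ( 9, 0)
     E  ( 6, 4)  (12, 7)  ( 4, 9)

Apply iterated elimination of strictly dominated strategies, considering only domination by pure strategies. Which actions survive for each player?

Survivors P1:{D,E} P2:{Q,R}

P1 drop A (D beats it: P:10>8 Q:11>8 R:9>7)
P1 drop B (D beats it: P:10>4 Q:11>6 R:9>1)
P2 drop P (Q beats it: C:10>8 D:10>8 E:7>4)
P1 drop C (D beats it: Q:11>2 R:9>0)
P1→{D,E} P2→{Q,R}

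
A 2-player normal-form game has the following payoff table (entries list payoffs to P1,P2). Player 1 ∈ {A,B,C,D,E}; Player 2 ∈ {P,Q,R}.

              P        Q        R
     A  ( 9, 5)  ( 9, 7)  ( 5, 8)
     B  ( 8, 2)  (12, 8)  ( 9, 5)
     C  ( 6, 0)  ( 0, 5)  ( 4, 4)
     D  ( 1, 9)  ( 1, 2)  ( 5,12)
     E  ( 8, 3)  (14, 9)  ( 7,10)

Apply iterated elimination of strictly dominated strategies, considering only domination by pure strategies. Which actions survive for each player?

IESDS → P1:{B,E} P2:{Q,R}

P1 drop C (A beats it: P:9>6 Q:9>0 R:5>4)
P1 drop D (B beats it: P:8>1 Q:12>1 R:9>5)
P2 drop P (Q beats it: A:7>5 B:8>2 E:9>3)
P1 drop A (B beats it: Q:12>9 R:9>5)
P1→{B,E} P2→{Q,R}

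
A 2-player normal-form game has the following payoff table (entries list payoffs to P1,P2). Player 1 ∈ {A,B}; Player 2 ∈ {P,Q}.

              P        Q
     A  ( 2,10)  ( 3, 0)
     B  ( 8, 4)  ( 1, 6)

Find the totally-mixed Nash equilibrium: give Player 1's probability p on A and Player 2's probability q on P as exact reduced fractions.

P1 indiff ⇒ q·2+(1-q)·3 = q·8+(1-q)·1 ⇒ q(-6) = (1-q)(-2) ⇒ q = 1/4
P2 indiff ⇒ p·10+(1-p)·4 = p·0+(1-p)·6 ⇒ p(10) = (1-p)(2) ⇒ p = 1/6

P1 mixes 1/6 on A; P2 mixes 1/4 on P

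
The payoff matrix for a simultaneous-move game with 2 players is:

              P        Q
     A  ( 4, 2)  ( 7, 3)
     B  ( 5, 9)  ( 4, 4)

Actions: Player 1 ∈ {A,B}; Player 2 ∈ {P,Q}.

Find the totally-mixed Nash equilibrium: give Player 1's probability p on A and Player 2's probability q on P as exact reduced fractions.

P1 indiff ⇒ q·4+(1-q)·7 = q·5+(1-q)·4 ⇒ q(-1) = (1-q)(-3) ⇒ q = 3/4
P2 indiff ⇒ p·2+(1-p)·9 = p·3+(1-p)·4 ⇒ p(-1) = (1-p)(-5) ⇒ p = 5/6

(p,q) = (5/6, 3/4)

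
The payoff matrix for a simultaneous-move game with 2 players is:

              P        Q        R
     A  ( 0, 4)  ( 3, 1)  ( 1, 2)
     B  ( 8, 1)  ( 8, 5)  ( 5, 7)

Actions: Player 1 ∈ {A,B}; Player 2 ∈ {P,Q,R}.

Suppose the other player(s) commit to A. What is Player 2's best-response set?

P2 best: {P}

u_2(P vs A) = 4
u_2(Q vs A) = 1
u_2(R vs A) = 2
max payoff 4 at {P}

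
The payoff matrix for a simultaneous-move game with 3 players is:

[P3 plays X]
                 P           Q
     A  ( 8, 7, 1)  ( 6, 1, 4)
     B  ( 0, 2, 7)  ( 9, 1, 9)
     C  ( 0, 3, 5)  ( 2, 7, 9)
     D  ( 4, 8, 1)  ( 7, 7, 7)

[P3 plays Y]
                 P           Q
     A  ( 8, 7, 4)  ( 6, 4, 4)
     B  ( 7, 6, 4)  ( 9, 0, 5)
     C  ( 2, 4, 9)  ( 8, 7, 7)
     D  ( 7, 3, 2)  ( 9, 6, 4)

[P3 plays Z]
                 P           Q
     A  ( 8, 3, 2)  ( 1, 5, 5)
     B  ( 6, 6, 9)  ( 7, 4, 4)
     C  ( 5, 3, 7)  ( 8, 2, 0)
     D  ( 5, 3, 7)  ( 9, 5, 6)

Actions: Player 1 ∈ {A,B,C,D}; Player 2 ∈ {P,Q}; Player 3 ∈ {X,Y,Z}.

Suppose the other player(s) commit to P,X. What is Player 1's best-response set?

u_1(A vs P,X) = 8
u_1(B vs P,X) = 0
u_1(C vs P,X) = 0
u_1(D vs P,X) = 4
max payoff 8 at {A}

BR_1 = {A}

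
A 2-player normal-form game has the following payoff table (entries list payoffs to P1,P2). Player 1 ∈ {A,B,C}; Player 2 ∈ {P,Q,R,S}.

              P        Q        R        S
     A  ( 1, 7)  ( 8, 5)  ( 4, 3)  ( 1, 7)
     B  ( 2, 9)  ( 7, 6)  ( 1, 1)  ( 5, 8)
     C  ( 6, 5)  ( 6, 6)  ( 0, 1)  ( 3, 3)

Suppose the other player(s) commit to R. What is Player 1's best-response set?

P1 best: {A}

u_1(A vs R) = 4
u_1(B vs R) = 1
u_1(C vs R) = 0
max payoff 4 at {A}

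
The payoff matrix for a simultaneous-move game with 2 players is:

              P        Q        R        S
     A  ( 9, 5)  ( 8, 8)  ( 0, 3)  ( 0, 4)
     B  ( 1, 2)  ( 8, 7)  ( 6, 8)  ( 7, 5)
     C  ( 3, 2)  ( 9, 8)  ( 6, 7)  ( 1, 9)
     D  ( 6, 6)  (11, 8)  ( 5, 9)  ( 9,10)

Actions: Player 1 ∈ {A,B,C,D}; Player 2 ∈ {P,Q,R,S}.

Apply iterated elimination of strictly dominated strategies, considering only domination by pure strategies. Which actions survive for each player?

IESDS → P1:{B,C,D} P2:{Q,R,S}

P2 drop P (Q beats it: A:8>5 B:7>2 C:8>2 D:8>6)
P1 drop A (C beats it: Q:9>8 R:6>0 S:1>0)
P1→{B,C,D} P2→{Q,R,S}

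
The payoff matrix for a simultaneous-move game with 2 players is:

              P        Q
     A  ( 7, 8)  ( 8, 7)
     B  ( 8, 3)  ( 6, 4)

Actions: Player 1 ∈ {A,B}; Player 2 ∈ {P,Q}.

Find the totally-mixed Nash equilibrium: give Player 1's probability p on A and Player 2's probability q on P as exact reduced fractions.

P1 indiff ⇒ q·7+(1-q)·8 = q·8+(1-q)·6 ⇒ q(-1) = (1-q)(-2) ⇒ q = 2/3
P2 indiff ⇒ p·8+(1-p)·3 = p·7+(1-p)·4 ⇒ p(1) = (1-p)(1) ⇒ p = 1/2

p=1/2, q=2/3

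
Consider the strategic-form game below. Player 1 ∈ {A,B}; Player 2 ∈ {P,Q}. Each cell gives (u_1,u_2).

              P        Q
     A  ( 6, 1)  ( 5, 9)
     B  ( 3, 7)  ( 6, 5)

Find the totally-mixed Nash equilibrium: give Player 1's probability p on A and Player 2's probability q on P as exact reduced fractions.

p=1/5, q=1/4

P1 indiff ⇒ q·6+(1-q)·5 = q·3+(1-q)·6 ⇒ q(3) = (1-q)(1) ⇒ q = 1/4
P2 indiff ⇒ p·1+(1-p)·7 = p·9+(1-p)·5 ⇒ p(-8) = (1-p)(-2) ⇒ p = 1/5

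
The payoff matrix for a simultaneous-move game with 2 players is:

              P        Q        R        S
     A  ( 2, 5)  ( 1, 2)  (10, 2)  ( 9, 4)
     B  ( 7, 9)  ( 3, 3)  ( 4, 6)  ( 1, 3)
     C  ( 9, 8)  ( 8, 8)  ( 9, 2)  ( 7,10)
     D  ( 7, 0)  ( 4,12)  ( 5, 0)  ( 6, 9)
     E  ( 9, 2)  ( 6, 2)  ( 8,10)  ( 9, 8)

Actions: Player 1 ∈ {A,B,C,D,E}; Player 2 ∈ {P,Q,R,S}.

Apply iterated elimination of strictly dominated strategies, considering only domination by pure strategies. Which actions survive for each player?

IESDS → P1:{A,C,E} P2:{P,R,S}

P1 drop B (C beats it: P:9>7 Q:8>3 R:9>4 S:7>1)
P1 drop D (C beats it: P:9>7 Q:8>4 R:9>5 S:7>6)
P2 drop Q (S beats it: A:4>2 C:10>8 E:8>2)
P1→{A,C,E} P2→{P,R,S}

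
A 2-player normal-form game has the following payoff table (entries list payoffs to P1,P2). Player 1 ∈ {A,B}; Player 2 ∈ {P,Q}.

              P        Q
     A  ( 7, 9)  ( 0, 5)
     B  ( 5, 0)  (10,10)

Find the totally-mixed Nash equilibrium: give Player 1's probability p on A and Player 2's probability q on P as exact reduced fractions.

P1 indiff ⇒ q·7+(1-q)·0 = q·5+(1-q)·10 ⇒ q(2) = (1-q)(10) ⇒ q = 5/6
P2 indiff ⇒ p·9+(1-p)·0 = p·5+(1-p)·10 ⇒ p(4) = (1-p)(10) ⇒ p = 5/7

(p,q) = (5/7, 5/6)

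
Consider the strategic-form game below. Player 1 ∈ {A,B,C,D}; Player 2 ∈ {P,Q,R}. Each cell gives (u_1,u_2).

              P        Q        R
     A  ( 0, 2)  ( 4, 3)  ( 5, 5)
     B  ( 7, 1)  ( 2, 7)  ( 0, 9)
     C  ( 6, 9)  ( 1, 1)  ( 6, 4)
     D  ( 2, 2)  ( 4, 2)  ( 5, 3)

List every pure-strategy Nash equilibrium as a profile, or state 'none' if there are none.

(A,P): not NE [P1→B gives 7>0; P2→R gives 5>2]
(A,Q): not NE [P2→R gives 5>3]
(A,R): not NE [P1→C gives 6>5]
(B,P): not NE [P2→R gives 9>1]
(B,Q): not NE [P1→D gives 4>2; P2→R gives 9>7]
(B,R): not NE [P1→C gives 6>0]
(C,P): not NE [P1→B gives 7>6]
(C,Q): not NE [P1→D gives 4>1; P2→P gives 9>1]
(C,R): not NE [P2→P gives 9>4]
(D,P): not NE [P1→B gives 7>2; P2→R gives 3>2]
(D,Q): not NE [P2→R gives 3>2]
(D,R): not NE [P1→C gives 6>5]

PSNE: ∅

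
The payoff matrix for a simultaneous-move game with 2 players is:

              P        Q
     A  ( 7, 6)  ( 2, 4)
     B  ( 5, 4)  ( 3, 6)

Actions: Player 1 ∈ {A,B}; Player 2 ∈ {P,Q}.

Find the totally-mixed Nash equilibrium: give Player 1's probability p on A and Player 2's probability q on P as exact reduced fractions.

(p,q) = (1/2, 1/3)

P1 indiff ⇒ q·7+(1-q)·2 = q·5+(1-q)·3 ⇒ q(2) = (1-q)(1) ⇒ q = 1/3
P2 indiff ⇒ p·6+(1-p)·4 = p·4+(1-p)·6 ⇒ p(2) = (1-p)(2) ⇒ p = 1/2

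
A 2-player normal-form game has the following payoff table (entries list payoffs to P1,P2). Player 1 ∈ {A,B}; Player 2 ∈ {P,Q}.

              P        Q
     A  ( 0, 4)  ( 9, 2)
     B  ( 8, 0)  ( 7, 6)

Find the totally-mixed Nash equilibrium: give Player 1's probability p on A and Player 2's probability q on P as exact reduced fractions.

p=3/4, q=1/5

P1 indiff ⇒ q·0+(1-q)·9 = q·8+(1-q)·7 ⇒ q(-8) = (1-q)(-2) ⇒ q = 1/5
P2 indiff ⇒ p·4+(1-p)·0 = p·2+(1-p)·6 ⇒ p(2) = (1-p)(6) ⇒ p = 3/4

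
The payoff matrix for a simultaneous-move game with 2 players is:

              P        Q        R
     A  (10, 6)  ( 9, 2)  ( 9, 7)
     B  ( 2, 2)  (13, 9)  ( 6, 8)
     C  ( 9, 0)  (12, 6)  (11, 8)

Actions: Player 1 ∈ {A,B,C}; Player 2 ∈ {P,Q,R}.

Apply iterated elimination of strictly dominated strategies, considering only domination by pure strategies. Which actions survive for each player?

P2 drop P (R beats it: A:7>6 B:8>2 C:8>0)
P1 drop A (C beats it: Q:12>9 R:11>9)
P1→{B,C} P2→{Q,R}

Remaining: P1:{B,C} P2:{Q,R}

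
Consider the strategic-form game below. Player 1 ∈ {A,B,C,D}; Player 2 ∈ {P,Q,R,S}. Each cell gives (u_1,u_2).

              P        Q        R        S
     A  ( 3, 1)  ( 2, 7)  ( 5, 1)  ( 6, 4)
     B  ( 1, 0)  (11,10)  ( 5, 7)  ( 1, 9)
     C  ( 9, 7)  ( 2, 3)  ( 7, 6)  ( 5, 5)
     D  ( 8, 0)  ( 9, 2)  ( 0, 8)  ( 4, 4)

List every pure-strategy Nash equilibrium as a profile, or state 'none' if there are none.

(A,P): not NE [P1→C gives 9>3; P2→Q gives 7>1]
(A,Q): not NE [P1→B gives 11>2]
(A,R): not NE [P1→C gives 7>5; P2→Q gives 7>1]
(A,S): not NE [P2→Q gives 7>4]
(B,P): not NE [P1→C gives 9>1; P2→Q gives 10>0]
(B,Q): NE
(B,R): not NE [P1→C gives 7>5; P2→Q gives 10>7]
(B,S): not NE [P1→A gives 6>1; P2→Q gives 10>9]
(C,P): NE
(C,Q): not NE [P1→B gives 11>2; P2→P gives 7>3]
(C,R): not NE [P2→P gives 7>6]
(C,S): not NE [P1→A gives 6>5; P2→P gives 7>5]
(D,P): not NE [P1→C gives 9>8; P2→R gives 8>0]
(D,Q): not NE [P1→B gives 11>9; P2→R gives 8>2]
(D,R): not NE [P1→C gives 7>0]
(D,S): not NE [P1→A gives 6>4; P2→R gives 8>4]

Nash profiles: (B,Q), (C,P)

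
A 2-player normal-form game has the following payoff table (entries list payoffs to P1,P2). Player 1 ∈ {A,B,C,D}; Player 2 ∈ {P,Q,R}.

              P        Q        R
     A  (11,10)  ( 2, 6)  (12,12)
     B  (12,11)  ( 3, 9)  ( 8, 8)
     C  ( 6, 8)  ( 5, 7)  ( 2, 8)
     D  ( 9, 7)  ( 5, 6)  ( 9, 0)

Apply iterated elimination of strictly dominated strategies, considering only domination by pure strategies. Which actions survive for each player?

IESDS → P1:{A,B} P2:{P,R}

P2 drop Q (P beats it: A:10>6 B:11>9 C:8>7 D:7>6)
P1 drop C (A beats it: P:11>6 R:12>2)
P1 drop D (A beats it: P:11>9 R:12>9)
P1→{A,B} P2→{P,R}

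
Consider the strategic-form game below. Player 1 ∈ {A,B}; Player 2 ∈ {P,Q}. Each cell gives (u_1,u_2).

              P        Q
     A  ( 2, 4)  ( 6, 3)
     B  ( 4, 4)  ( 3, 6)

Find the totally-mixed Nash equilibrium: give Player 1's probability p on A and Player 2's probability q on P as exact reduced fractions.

P1 indiff ⇒ q·2+(1-q)·6 = q·4+(1-q)·3 ⇒ q(-2) = (1-q)(-3) ⇒ q = 3/5
P2 indiff ⇒ p·4+(1-p)·4 = p·3+(1-p)·6 ⇒ p(1) = (1-p)(2) ⇒ p = 2/3

P1 mixes 2/3 on A; P2 mixes 3/5 on P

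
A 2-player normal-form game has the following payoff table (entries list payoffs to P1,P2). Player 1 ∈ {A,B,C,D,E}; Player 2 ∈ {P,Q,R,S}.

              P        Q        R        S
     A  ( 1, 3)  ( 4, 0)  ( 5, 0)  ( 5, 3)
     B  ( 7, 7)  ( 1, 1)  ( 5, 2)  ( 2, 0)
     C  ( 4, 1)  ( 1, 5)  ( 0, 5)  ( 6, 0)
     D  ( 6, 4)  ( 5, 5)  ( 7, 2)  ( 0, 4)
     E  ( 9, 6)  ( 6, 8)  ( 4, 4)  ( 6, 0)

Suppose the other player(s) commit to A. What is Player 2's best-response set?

u_2(P vs A) = 3
u_2(Q vs A) = 0
u_2(R vs A) = 0
u_2(S vs A) = 3
max payoff 3 at {P,S}

P2 best: {P,S}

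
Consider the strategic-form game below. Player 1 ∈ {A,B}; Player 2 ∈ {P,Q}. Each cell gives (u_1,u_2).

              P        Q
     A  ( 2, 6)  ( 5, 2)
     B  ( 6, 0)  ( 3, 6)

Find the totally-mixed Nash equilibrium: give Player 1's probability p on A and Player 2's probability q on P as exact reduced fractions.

P1 mixes 3/5 on A; P2 mixes 1/3 on P

P1 indiff ⇒ q·2+(1-q)·5 = q·6+(1-q)·3 ⇒ q(-4) = (1-q)(-2) ⇒ q = 1/3
P2 indiff ⇒ p·6+(1-p)·0 = p·2+(1-p)·6 ⇒ p(4) = (1-p)(6) ⇒ p = 3/5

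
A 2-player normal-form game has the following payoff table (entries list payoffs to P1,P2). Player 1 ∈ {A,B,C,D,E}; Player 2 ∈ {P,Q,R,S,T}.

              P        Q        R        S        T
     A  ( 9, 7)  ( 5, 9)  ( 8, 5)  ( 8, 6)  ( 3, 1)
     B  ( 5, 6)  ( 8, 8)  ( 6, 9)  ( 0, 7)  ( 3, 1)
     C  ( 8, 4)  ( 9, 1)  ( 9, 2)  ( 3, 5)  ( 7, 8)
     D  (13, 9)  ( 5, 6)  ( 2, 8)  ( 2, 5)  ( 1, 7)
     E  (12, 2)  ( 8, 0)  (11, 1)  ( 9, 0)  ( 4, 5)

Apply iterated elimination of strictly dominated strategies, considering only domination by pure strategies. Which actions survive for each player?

Survivors P1:{C,D,E} P2:{P,T}

P1 drop A (E beats it: P:12>9 Q:8>5 R:11>8 S:9>8 T:4>3)
P1 drop B (C beats it: P:8>5 Q:9>8 R:9>6 S:3>0 T:7>3)
P2 drop Q (P beats it: C:4>1 D:9>6 E:2>0)
P2 drop R (P beats it: C:4>2 D:9>8 E:2>1)
P2 drop S (T beats it: C:8>5 D:7>5 E:5>0)
P1→{C,D,E} P2→{P,T}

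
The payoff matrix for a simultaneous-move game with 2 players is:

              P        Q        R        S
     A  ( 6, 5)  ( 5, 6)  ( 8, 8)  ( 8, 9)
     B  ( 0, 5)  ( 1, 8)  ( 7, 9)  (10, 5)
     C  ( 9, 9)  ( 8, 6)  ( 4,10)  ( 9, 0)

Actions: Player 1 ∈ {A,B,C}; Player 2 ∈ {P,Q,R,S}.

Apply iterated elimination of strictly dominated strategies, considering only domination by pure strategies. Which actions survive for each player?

Survivors P1:{A,B} P2:{R,S}

P2 drop P (R beats it: A:8>5 B:9>5 C:10>9)
P2 drop Q (R beats it: A:8>6 B:9>8 C:10>6)
P1 drop C (B beats it: R:7>4 S:10>9)
P1→{A,B} P2→{R,S}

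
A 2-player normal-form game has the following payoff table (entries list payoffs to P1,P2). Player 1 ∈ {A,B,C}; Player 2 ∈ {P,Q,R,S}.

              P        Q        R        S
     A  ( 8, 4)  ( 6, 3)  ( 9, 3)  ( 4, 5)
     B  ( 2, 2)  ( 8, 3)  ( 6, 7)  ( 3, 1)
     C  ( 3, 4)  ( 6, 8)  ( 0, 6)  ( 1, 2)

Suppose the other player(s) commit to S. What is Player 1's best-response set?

BR_1 = {A}

u_1(A vs S) = 4
u_1(B vs S) = 3
u_1(C vs S) = 1
max payoff 4 at {A}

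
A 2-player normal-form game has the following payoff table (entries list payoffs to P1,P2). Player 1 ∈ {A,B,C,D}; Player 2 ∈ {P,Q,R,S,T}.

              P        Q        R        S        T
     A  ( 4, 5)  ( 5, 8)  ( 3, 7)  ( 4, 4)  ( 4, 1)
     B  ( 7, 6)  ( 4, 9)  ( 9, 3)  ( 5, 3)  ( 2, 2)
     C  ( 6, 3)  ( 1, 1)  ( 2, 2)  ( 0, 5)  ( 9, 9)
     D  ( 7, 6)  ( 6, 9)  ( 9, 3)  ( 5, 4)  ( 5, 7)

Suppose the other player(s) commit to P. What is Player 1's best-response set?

P1 best: {B,D}

u_1(A vs P) = 4
u_1(B vs P) = 7
u_1(C vs P) = 6
u_1(D vs P) = 7
max payoff 7 at {B,D}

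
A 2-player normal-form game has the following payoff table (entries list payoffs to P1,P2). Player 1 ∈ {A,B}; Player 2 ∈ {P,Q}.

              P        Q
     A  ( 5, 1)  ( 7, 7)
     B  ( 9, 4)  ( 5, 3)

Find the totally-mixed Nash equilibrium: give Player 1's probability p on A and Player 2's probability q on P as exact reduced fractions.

P1 indiff ⇒ q·5+(1-q)·7 = q·9+(1-q)·5 ⇒ q(-4) = (1-q)(-2) ⇒ q = 1/3
P2 indiff ⇒ p·1+(1-p)·4 = p·7+(1-p)·3 ⇒ p(-6) = (1-p)(-1) ⇒ p = 1/7

p=1/7, q=1/3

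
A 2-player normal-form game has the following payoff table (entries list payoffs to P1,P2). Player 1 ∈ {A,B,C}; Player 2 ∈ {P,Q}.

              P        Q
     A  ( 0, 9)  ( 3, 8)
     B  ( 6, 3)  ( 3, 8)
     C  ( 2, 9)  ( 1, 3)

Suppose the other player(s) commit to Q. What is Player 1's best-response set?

u_1(A vs Q) = 3
u_1(B vs Q) = 3
u_1(C vs Q) = 1
max payoff 3 at {A,B}

BR_1 = {A,B}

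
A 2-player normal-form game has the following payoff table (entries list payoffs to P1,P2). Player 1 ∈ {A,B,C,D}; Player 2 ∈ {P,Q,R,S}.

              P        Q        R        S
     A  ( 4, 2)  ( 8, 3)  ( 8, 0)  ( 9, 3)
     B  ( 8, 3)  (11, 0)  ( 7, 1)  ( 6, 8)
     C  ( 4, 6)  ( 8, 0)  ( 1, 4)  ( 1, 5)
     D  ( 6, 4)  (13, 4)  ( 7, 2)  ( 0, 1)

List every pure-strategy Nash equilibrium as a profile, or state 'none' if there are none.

PSNE = {(A,S), (D,Q)}

(A,P): not NE [P1→B gives 8>4; P2→S gives 3>2]
(A,Q): not NE [P1→D gives 13>8]
(A,R): not NE [P2→S gives 3>0]
(A,S): NE
(B,P): not NE [P2→S gives 8>3]
(B,Q): not NE [P1→D gives 13>11; P2→S gives 8>0]
(B,R): not NE [P1→A gives 8>7; P2→S gives 8>1]
(B,S): not NE [P1→A gives 9>6]
(C,P): not NE [P1→B gives 8>4]
(C,Q): not NE [P1→D gives 13>8; P2→P gives 6>0]
(C,R): not NE [P1→A gives 8>1; P2→P gives 6>4]
(C,S): not NE [P1→A gives 9>1; P2→P gives 6>5]
(D,P): not NE [P1→B gives 8>6]
(D,Q): NE
(D,R): not NE [P1→A gives 8>7; P2→Q gives 4>2]
(D,S): not NE [P1→A gives 9>0; P2→Q gives 4>1]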